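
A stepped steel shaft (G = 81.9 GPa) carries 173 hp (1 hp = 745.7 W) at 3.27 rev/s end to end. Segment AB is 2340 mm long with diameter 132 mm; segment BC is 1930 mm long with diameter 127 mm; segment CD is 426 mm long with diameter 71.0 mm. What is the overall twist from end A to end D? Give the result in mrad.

ω = 2π·3.27 = 20.55 rad/s, so T = P/ω = 173×745.7 / 20.55 = 6279 N·m.
J_AB = π(0.132)⁴/32 = 2.98×10^-5 m⁴; J_BC = π(0.127)⁴/32 = 2.55×10^-5 m⁴; J_CD = π(0.0710)⁴/32 = 2.49×10^-6 m⁴.
θ = (T/G)·Σ L_i/J_i = (6279/81.9×10⁹)·(2.34/2.98×10^-5 + 1.93/2.55×10^-5 + 0.426/2.49×10^-6) = 0.02490 rad.

24.9 mrad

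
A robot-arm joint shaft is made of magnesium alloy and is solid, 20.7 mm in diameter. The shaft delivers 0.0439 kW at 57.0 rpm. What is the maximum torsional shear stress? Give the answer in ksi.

0.612 ksi

ω = 2π·57.0/60 = 5.969 rad/s, so T = P/ω = 0.0439×10³ / 5.969 = 7.355 N·m.
J = πd⁴/32 = π(0.0207)⁴/32 = 1.803×10^-8 m⁴.
τ_max = T·r/J = 7.355 × 0.0103 / 1.803×10^-8 = 4.223×10^6 Pa.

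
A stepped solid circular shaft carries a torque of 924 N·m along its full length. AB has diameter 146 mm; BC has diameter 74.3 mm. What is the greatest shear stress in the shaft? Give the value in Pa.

1.15e7 Pa

Under the same torque, τ_max = 16T/(πd³) is largest where d is smallest — segment BC (d = 74.3 mm).
τ_max = 16·924.0/(π·(0.0743)³) = 1.147×10^7 Pa.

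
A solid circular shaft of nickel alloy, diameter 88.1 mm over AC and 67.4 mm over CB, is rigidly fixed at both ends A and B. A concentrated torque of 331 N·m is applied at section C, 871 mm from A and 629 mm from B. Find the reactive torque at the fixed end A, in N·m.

225 N·m

Compatibility: T_A·a/J_AC = T_B·b/J_CB with T_A + T_B = T₀.
J_AC = 5.91×10^-6 m⁴, J_CB = 2.03×10^-6 m⁴, so T_A = T₀·(J_AC/a)/((J_AC/a)+(J_CB/b)) = 224.5 N·m, T_B = 106.5 N·m.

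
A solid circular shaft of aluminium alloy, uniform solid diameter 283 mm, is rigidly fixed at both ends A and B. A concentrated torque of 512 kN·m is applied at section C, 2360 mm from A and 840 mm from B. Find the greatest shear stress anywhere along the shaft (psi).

With uniform GJ and both ends fixed, compatibility θ_AC = θ_CB gives T_A·a = T_B·b, together with T_A + T_B = T₀.
T_A = T₀·b/(a+b) = 512000·840/3200 = 134400 N·m; T_B = 377600 N·m.
τ in each portion: τ_AC = 3.02×10^7 Pa, τ_CB = 8.48×10^7 Pa; maximum is in CB.
τ_max = T_CB·r/J = 377600·0.141/6.30×10^-4 = 8.485×10^7 Pa.

12300 psi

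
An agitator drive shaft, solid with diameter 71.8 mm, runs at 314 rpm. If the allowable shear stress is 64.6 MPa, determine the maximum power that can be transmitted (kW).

154 kW

J = πd⁴/32 = π(0.0718)⁴/32 = 2.609×10^-6 m⁴.
T_max = τ_allow·J/r = 6.46×10^7 × 2.609×10^-6 / 0.0359 = 4695 N·m.
ω = 2π·314/60 = 32.88 rad/s, so P_max = T_max·ω = 1.544×10^5 W.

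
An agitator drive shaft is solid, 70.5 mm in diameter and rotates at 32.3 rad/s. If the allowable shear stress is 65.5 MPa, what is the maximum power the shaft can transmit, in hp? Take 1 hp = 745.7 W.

J = πd⁴/32 = π(0.0705)⁴/32 = 2.425×10^-6 m⁴.
T_max = τ_allow·J/r = 6.55×10^7 × 2.425×10^-6 / 0.0352 = 4506 N·m.
ω = 32.3 rad/s, so P_max = T_max·ω = 1.456×10^5 W.

195 hp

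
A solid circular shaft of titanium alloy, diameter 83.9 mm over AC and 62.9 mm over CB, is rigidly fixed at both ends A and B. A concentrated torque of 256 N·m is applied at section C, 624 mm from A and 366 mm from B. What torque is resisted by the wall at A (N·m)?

Compatibility: T_A·a/J_AC = T_B·b/J_CB with T_A + T_B = T₀.
J_AC = 4.86×10^-6 m⁴, J_CB = 1.54×10^-6 m⁴, so T_A = T₀·(J_AC/a)/((J_AC/a)+(J_CB/b)) = 166.4 N·m, T_B = 89.61 N·m.

166 N·m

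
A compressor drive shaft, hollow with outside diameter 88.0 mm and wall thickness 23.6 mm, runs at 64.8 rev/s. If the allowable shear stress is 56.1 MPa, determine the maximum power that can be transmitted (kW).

2920 kW

J = π(d_o⁴ − d_i⁴)/32 = π(0.0880⁴ − 0.0408⁴)/32 = 5.615×10^-6 m⁴.
T_max = τ_allow·J/r = 5.61×10^7 × 5.615×10^-6 / 0.0440 = 7160 N·m.
ω = 2π·64.8 = 407.2 rad/s, so P_max = T_max·ω = 2.915×10^6 W.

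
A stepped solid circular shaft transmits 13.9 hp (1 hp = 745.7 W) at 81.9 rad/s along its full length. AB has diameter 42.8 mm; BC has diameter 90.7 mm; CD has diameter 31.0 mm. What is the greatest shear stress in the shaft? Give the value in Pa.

ω = 81.9 rad/s, so T = P/ω = 13.9×745.7 / 81.90 = 126.6 N·m.
Under the same torque, τ_max = 16T/(πd³) is largest where d is smallest — segment CD (d = 31.0 mm).
τ_max = 16·126.6/(π·(0.0310)³) = 2.164×10^7 Pa.

2.16e7 Pa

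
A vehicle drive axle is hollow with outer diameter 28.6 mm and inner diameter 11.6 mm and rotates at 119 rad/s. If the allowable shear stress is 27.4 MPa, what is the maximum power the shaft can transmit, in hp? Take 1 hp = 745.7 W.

J = π(d_o⁴ − d_i⁴)/32 = π(0.0286⁴ − 0.0116⁴)/32 = 6.391×10^-8 m⁴.
T_max = τ_allow·J/r = 2.74×10^7 × 6.391×10^-8 / 0.0143 = 122.5 N·m.
ω = 119 rad/s, so P_max = T_max·ω = 1.457×10^4 W.

19.5 hp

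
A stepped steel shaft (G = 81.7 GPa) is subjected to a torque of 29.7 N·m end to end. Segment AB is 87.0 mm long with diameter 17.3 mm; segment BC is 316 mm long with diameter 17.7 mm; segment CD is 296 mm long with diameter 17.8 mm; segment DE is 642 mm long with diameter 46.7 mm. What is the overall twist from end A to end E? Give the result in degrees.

1.54°

J_AB = π(0.0173)⁴/32 = 8.79×10^-9 m⁴; J_BC = π(0.0177)⁴/32 = 9.64×10^-9 m⁴; J_CD = π(0.0178)⁴/32 = 9.86×10^-9 m⁴; J_DE = π(0.0467)⁴/32 = 4.67×10^-7 m⁴.
θ = (T/G)·Σ L_i/J_i = (29.70/81.7×10⁹)·(0.0870/8.79×10^-9 + 0.316/9.64×10^-9 + 0.296/9.86×10^-9 + 0.642/4.67×10^-7) = 0.02694 rad.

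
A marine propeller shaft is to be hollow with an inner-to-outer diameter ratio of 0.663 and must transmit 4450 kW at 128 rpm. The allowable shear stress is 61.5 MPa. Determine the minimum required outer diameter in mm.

ω = 2π·128/60 = 13.40 rad/s, so T = P/ω = 4450×10³ / 13.40 = 332000 N·m.
For a hollow shaft with d_i/d_o = 0.663: τ_max = 16T/(π d_o³ (1−k⁴)), so d_o = [16T/(π τ_allow (1−k⁴))]^(1/3) = [16·332000/(π·6.15×10^7·0.8068)]^(1/3) = 0.3242 m.

324 mm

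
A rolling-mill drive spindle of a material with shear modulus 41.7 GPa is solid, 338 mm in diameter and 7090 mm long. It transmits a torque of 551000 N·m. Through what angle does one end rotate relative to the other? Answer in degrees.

J = πd⁴/32 = π(0.338)⁴/32 = 1.281×10^-3 m⁴.
θ = T·L/(G·J) = 551000 × 7.09 / (41.7×10⁹ × 1.281×10^-3) = 0.07311 rad.

4.19°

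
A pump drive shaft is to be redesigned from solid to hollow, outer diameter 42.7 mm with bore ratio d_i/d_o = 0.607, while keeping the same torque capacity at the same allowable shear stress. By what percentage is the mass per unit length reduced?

Equal τ_max and T ⇒ the solid shaft needs d_s³ = d_o³(1−k⁴), so d_s = 42.7·(1−0.607⁴)^(1/3) = 40.67 mm.
Area ratio A_h/A_s = d_o²(1−k²)/d_s² = (1−k²)/(1−k⁴)^(2/3) = 0.6961.
Mass saving = 1 − 0.6961 = 30.4 %.

30.4 %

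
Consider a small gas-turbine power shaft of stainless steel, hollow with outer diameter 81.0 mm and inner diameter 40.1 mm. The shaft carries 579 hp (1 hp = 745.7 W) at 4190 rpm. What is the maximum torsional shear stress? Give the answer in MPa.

10.0 MPa

ω = 2π·4190/60 = 438.8 rad/s, so T = P/ω = 579×745.7 / 438.8 = 984.0 N·m.
J = π(d_o⁴ − d_i⁴)/32 = π(0.0810⁴ − 0.0401⁴)/32 = 3.972×10^-6 m⁴.
τ_max = T·r/J = 984.0 × 0.0405 / 3.972×10^-6 = 1.003×10^7 Pa.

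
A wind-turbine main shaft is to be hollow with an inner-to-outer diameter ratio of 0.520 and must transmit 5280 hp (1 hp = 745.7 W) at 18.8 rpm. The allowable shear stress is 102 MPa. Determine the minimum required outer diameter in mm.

ω = 2π·18.8/60 = 1.969 rad/s, so T = P/ω = 5280×745.7 / 1.969 = 2.000e6 N·m.
For a hollow shaft with d_i/d_o = 0.520: τ_max = 16T/(π d_o³ (1−k⁴)), so d_o = [16T/(π τ_allow (1−k⁴))]^(1/3) = [16·2.000e6/(π·1.02×10^8·0.9269)]^(1/3) = 0.4758 m.

476 mm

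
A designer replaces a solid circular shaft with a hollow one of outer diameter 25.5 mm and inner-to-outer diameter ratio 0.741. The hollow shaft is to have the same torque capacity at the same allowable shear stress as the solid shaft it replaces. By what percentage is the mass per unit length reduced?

42.7 %

Equal τ_max and T ⇒ the solid shaft needs d_s³ = d_o³(1−k⁴), so d_s = 25.5·(1−0.741⁴)^(1/3) = 22.63 mm.
Area ratio A_h/A_s = d_o²(1−k²)/d_s² = (1−k²)/(1−k⁴)^(2/3) = 0.5728.
Mass saving = 1 − 0.5728 = 42.7 %.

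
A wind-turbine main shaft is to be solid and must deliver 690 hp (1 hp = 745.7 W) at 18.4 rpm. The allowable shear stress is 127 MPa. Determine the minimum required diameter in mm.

ω = 2π·18.4/60 = 1.927 rad/s, so T = P/ω = 690×745.7 / 1.927 = 267000 N·m.
For a solid shaft τ_max = 16T/(πd³), so d = (16T/(π τ_allow))^(1/3) = (16·267000/(π·1.27×10^8))^(1/3) = 0.2204 m.

220 mm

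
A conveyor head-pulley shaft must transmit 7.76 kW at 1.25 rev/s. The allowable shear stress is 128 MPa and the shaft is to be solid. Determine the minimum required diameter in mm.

ω = 2π·1.25 = 7.854 rad/s, so T = P/ω = 7.76×10³ / 7.854 = 988.0 N·m.
For a solid shaft τ_max = 16T/(πd³), so d = (16T/(π τ_allow))^(1/3) = (16·988.0/(π·1.28×10^8))^(1/3) = 0.03400 m.

34.0 mm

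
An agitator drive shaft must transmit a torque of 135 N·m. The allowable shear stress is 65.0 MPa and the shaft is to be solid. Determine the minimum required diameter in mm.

For a solid shaft τ_max = 16T/(πd³), so d = (16T/(π τ_allow))^(1/3) = (16·135.0/(π·6.50×10^7))^(1/3) = 0.02195 m.

22.0 mm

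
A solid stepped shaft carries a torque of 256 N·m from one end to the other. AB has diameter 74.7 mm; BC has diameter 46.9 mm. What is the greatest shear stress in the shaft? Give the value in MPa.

12.6 MPa

Under the same torque, τ_max = 16T/(πd³) is largest where d is smallest — segment BC (d = 46.9 mm).
τ_max = 16·256.0/(π·(0.0469)³) = 1.264×10^7 Pa.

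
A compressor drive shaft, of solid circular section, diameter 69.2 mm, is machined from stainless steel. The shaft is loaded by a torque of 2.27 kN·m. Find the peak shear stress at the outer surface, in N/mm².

J = πd⁴/32 = π(0.0692)⁴/32 = 2.251×10^-6 m⁴.
τ_max = T·r/J = 2270 × 0.0346 / 2.251×10^-6 = 3.489×10^7 Pa.

34.9 N/mm²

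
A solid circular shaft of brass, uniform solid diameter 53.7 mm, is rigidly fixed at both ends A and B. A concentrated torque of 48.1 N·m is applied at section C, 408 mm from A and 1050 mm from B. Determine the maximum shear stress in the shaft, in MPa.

1.14 MPa

With uniform GJ and both ends fixed, compatibility θ_AC = θ_CB gives T_A·a = T_B·b, together with T_A + T_B = T₀.
T_A = T₀·b/(a+b) = 48.10·1050/1458 = 34.64 N·m; T_B = 13.46 N·m.
τ in each portion: τ_AC = 1.14×10^6 Pa, τ_CB = 4.43×10^5 Pa; maximum is in AC.
τ_max = T_AC·r/J = 34.64·0.0269/8.16×10^-7 = 1.139×10^6 Pa.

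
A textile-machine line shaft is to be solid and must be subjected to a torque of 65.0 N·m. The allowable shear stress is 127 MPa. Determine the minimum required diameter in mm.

13.8 mm

For a solid shaft τ_max = 16T/(πd³), so d = (16T/(π τ_allow))^(1/3) = (16·65.00/(π·1.27×10^8))^(1/3) = 0.01376 m.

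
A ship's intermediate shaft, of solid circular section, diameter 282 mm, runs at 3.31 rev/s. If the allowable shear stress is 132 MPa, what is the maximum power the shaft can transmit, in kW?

12100 kW

J = πd⁴/32 = π(0.282)⁴/32 = 6.209×10^-4 m⁴.
T_max = τ_allow·J/r = 1.32×10^8 × 6.209×10^-4 / 0.141 = 581200 N·m.
ω = 2π·3.31 = 20.80 rad/s, so P_max = T_max·ω = 1.209×10^7 W.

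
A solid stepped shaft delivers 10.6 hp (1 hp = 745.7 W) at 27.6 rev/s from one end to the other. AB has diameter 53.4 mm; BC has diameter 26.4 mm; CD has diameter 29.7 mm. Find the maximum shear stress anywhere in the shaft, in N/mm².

12.6 N/mm²

ω = 2π·27.6 = 173.4 rad/s, so T = P/ω = 10.6×745.7 / 173.4 = 45.58 N·m.
Under the same torque, τ_max = 16T/(πd³) is largest where d is smallest — segment BC (d = 26.4 mm).
τ_max = 16·45.58/(π·(0.0264)³) = 1.262×10^7 Pa.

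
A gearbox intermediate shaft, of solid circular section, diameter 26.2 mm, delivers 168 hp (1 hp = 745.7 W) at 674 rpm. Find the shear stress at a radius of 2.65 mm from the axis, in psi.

ω = 2π·674/60 = 70.58 rad/s, so T = P/ω = 168×745.7 / 70.58 = 1775 N·m.
J = πd⁴/32 = π(0.0262)⁴/32 = 4.626×10^-8 m⁴.
Shear stress varies linearly with radius: τ = T·r/J = 1775 × 0.00265 / 4.626×10^-8 = 1.017×10^8 Pa.

14700 psi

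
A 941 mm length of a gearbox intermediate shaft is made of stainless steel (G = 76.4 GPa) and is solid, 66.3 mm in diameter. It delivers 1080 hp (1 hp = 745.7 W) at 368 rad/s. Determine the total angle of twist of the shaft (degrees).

ω = 368 rad/s, so T = P/ω = 1080×745.7 / 368.0 = 2188 N·m.
J = πd⁴/32 = π(0.0663)⁴/32 = 1.897×10^-6 m⁴.
θ = T·L/(G·J) = 2188 × 0.941 / (76.4×10⁹ × 1.897×10^-6) = 0.01421 rad.

0.814°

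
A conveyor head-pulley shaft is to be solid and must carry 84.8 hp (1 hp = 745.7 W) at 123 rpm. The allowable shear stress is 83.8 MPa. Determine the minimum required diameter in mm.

66.8 mm

ω = 2π·123/60 = 12.88 rad/s, so T = P/ω = 84.8×745.7 / 12.88 = 4909 N·m.
For a solid shaft τ_max = 16T/(πd³), so d = (16T/(π τ_allow))^(1/3) = (16·4909/(π·8.38×10^7))^(1/3) = 0.06682 m.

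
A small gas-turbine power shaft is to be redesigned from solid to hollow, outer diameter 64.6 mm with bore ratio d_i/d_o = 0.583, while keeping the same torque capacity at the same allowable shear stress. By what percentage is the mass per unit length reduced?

Equal τ_max and T ⇒ the solid shaft needs d_s³ = d_o³(1−k⁴), so d_s = 64.6·(1−0.583⁴)^(1/3) = 62.01 mm.
Area ratio A_h/A_s = d_o²(1−k²)/d_s² = (1−k²)/(1−k⁴)^(2/3) = 0.7164.
Mass saving = 1 − 0.7164 = 28.4 %.

28.4 %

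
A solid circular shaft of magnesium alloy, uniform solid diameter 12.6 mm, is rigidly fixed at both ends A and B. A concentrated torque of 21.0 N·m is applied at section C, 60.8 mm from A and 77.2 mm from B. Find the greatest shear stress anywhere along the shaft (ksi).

With uniform GJ and both ends fixed, compatibility θ_AC = θ_CB gives T_A·a = T_B·b, together with T_A + T_B = T₀.
T_A = T₀·b/(a+b) = 21.00·77.2/138.0 = 11.75 N·m; T_B = 9.252 N·m.
τ in each portion: τ_AC = 2.99×10^7 Pa, τ_CB = 2.36×10^7 Pa; maximum is in AC.
τ_max = T_AC·r/J = 11.75·0.00630/2.47×10^-9 = 2.991×10^7 Pa.

4.34 ksi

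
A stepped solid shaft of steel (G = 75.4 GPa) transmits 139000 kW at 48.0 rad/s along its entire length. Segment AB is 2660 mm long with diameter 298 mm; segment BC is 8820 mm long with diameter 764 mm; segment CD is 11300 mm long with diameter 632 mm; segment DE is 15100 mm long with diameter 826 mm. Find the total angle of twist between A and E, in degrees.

ω = 48.0 rad/s, so T = P/ω = 139000×10³ / 48.00 = 2.896e6 N·m.
J_AB = π(0.298)⁴/32 = 7.74×10^-4 m⁴; J_BC = π(0.764)⁴/32 = 0.0334 m⁴; J_CD = π(0.632)⁴/32 = 0.0157 m⁴; J_DE = π(0.826)⁴/32 = 0.0457 m⁴.
θ = (T/G)·Σ L_i/J_i = (2.896e6/75.4×10⁹)·(2.66/7.74×10^-4 + 8.82/0.0334 + 11.3/0.0157 + 15.1/0.0457) = 0.1825 rad.

10.5°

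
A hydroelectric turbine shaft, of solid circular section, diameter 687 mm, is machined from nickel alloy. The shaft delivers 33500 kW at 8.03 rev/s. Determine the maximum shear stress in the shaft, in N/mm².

ω = 2π·8.03 = 50.45 rad/s, so T = P/ω = 33500×10³ / 50.45 = 664000 N·m.
J = πd⁴/32 = π(0.687)⁴/32 = 0.02187 m⁴.
τ_max = T·r/J = 664000 × 0.344 / 0.02187 = 1.043×10^7 Pa.

10.4 N/mm²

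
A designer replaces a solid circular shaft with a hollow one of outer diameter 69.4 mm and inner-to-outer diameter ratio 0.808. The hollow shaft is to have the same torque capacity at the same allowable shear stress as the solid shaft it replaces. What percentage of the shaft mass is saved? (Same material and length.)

49.7 %

Equal τ_max and T ⇒ the solid shaft needs d_s³ = d_o³(1−k⁴), so d_s = 69.4·(1−0.808⁴)^(1/3) = 57.67 mm.
Area ratio A_h/A_s = d_o²(1−k²)/d_s² = (1−k²)/(1−k⁴)^(2/3) = 0.5027.
Mass saving = 1 − 0.5027 = 49.7 %.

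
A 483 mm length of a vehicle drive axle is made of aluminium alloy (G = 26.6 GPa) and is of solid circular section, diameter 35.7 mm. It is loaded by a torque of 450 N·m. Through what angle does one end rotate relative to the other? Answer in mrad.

J = πd⁴/32 = π(0.0357)⁴/32 = 1.595×10^-7 m⁴.
θ = T·L/(G·J) = 450.0 × 0.483 / (26.6×10⁹ × 1.595×10^-7) = 0.05124 rad.

51.2 mrad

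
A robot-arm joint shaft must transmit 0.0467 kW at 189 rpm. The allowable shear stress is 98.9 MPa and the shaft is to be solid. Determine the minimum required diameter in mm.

ω = 2π·189/60 = 19.79 rad/s, so T = P/ω = 0.0467×10³ / 19.79 = 2.360 N·m.
For a solid shaft τ_max = 16T/(πd³), so d = (16T/(π τ_allow))^(1/3) = (16·2.360/(π·9.89×10^7))^(1/3) = 0.004953 m.

4.95 mm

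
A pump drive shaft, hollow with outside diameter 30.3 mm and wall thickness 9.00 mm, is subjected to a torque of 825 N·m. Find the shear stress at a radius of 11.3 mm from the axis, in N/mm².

J = π(d_o⁴ − d_i⁴)/32 = π(0.0303⁴ − 0.0123⁴)/32 = 8.050×10^-8 m⁴.
Shear stress varies linearly with radius: τ = T·r/J = 825.0 × 0.0113 / 8.050×10^-8 = 1.158×10^8 Pa.

116 N/mm²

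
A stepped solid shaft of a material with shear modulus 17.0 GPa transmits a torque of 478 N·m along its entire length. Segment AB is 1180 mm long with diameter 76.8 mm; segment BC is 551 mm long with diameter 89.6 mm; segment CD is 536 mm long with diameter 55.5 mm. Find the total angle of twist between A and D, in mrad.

J_AB = π(0.0768)⁴/32 = 3.42×10^-6 m⁴; J_BC = π(0.0896)⁴/32 = 6.33×10^-6 m⁴; J_CD = π(0.0555)⁴/32 = 9.31×10^-7 m⁴.
θ = (T/G)·Σ L_i/J_i = (478.0/17.0×10⁹)·(1.18/3.42×10^-6 + 0.551/6.33×10^-6 + 0.536/9.31×10^-7) = 0.02834 rad.

28.3 mrad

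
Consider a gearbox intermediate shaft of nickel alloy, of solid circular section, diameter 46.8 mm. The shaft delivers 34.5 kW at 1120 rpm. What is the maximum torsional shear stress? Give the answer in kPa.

ω = 2π·1120/60 = 117.3 rad/s, so T = P/ω = 34.5×10³ / 117.3 = 294.2 N·m.
J = πd⁴/32 = π(0.0468)⁴/32 = 4.710×10^-7 m⁴.
τ_max = T·r/J = 294.2 × 0.0234 / 4.710×10^-7 = 1.462×10^7 Pa.

14600 kPa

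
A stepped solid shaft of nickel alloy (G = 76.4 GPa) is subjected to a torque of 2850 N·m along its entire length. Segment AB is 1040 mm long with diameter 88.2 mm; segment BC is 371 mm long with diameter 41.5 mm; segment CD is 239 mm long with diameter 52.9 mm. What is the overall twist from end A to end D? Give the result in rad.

J_AB = π(0.0882)⁴/32 = 5.94×10^-6 m⁴; J_BC = π(0.0415)⁴/32 = 2.91×10^-7 m⁴; J_CD = π(0.0529)⁴/32 = 7.69×10^-7 m⁴.
θ = (T/G)·Σ L_i/J_i = (2850/76.4×10⁹)·(1.04/5.94×10^-6 + 0.371/2.91×10^-7 + 0.239/7.69×10^-7) = 0.06565 rad.

0.0657 rad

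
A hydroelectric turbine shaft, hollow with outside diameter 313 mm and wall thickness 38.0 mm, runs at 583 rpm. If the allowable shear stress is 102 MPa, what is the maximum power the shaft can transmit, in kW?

J = π(d_o⁴ − d_i⁴)/32 = π(0.313⁴ − 0.237⁴)/32 = 6.325×10^-4 m⁴.
T_max = τ_allow·J/r = 1.02×10^8 × 6.325×10^-4 / 0.157 = 412300 N·m.
ω = 2π·583/60 = 61.05 rad/s, so P_max = T_max·ω = 2.517×10^7 W.

25200 kW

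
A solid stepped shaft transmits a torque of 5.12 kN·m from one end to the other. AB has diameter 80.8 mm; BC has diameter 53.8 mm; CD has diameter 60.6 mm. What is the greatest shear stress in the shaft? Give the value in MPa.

Under the same torque, τ_max = 16T/(πd³) is largest where d is smallest — segment BC (d = 53.8 mm).
τ_max = 16·5120/(π·(0.0538)³) = 1.675×10^8 Pa.

167 MPa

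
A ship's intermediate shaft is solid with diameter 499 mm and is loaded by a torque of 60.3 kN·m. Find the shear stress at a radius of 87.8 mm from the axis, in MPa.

0.870 MPa

J = πd⁴/32 = π(0.499)⁴/32 = 6.087×10^-3 m⁴.
Shear stress varies linearly with radius: τ = T·r/J = 60300 × 0.0878 / 6.087×10^-3 = 8.698×10^5 Pa.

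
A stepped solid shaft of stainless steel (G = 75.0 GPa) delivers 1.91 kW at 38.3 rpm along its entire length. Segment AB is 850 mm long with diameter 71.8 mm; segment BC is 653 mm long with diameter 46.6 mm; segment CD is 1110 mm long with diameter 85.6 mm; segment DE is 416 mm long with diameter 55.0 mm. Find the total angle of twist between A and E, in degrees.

ω = 2π·38.3/60 = 4.011 rad/s, so T = P/ω = 1.91×10³ / 4.011 = 476.2 N·m.
J_AB = π(0.0718)⁴/32 = 2.61×10^-6 m⁴; J_BC = π(0.0466)⁴/32 = 4.63×10^-7 m⁴; J_CD = π(0.0856)⁴/32 = 5.27×10^-6 m⁴; J_DE = π(0.0550)⁴/32 = 8.98×10^-7 m⁴.
θ = (T/G)·Σ L_i/J_i = (476.2/75.0×10⁹)·(0.850/2.61×10^-6 + 0.653/4.63×10^-7 + 1.11/5.27×10^-6 + 0.416/8.98×10^-7) = 0.01530 rad.

0.877°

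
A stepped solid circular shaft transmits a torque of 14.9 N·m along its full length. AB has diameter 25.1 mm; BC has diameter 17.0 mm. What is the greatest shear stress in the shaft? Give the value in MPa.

Under the same torque, τ_max = 16T/(πd³) is largest where d is smallest — segment BC (d = 17.0 mm).
τ_max = 16·14.90/(π·(0.0170)³) = 1.545×10^7 Pa.

15.4 MPa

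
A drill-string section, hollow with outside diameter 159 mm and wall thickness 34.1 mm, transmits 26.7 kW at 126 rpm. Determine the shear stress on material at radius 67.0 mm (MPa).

2.42 MPa

ω = 2π·126/60 = 13.19 rad/s, so T = P/ω = 26.7×10³ / 13.19 = 2024 N·m.
J = π(d_o⁴ − d_i⁴)/32 = π(0.159⁴ − 0.0908⁴)/32 = 5.607×10^-5 m⁴.
Shear stress varies linearly with radius: τ = T·r/J = 2024 × 0.0670 / 5.607×10^-5 = 2.418×10^6 Pa.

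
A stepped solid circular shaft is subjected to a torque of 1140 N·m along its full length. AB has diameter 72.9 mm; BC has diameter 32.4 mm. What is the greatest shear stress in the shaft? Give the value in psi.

24800 psi

Under the same torque, τ_max = 16T/(πd³) is largest where d is smallest — segment BC (d = 32.4 mm).
τ_max = 16·1140/(π·(0.0324)³) = 1.707×10^8 Pa.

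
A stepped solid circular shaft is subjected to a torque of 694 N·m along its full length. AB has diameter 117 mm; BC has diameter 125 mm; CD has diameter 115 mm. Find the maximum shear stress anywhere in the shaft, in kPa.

Under the same torque, τ_max = 16T/(πd³) is largest where d is smallest — segment CD (d = 115 mm).
τ_max = 16·694.0/(π·(0.115)³) = 2.324×10^6 Pa.

2320 kPa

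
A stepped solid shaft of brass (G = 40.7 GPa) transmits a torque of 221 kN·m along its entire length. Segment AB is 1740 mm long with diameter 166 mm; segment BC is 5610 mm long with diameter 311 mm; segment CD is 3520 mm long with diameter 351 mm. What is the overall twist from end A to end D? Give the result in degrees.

J_AB = π(0.166)⁴/32 = 7.45×10^-5 m⁴; J_BC = π(0.311)⁴/32 = 9.18×10^-4 m⁴; J_CD = π(0.351)⁴/32 = 1.49×10^-3 m⁴.
θ = (T/G)·Σ L_i/J_i = (221000/40.7×10⁹)·(1.74/7.45×10^-5 + 5.61/9.18×10^-4 + 3.52/1.49×10^-3) = 0.1727 rad.

9.90°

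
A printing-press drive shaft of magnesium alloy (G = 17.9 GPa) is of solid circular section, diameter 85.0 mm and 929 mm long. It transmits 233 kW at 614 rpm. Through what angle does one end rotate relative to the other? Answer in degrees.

ω = 2π·614/60 = 64.30 rad/s, so T = P/ω = 233×10³ / 64.30 = 3624 N·m.
J = πd⁴/32 = π(0.0850)⁴/32 = 5.125×10^-6 m⁴.
θ = T·L/(G·J) = 3624 × 0.929 / (17.9×10⁹ × 5.125×10^-6) = 0.03670 rad.

2.10°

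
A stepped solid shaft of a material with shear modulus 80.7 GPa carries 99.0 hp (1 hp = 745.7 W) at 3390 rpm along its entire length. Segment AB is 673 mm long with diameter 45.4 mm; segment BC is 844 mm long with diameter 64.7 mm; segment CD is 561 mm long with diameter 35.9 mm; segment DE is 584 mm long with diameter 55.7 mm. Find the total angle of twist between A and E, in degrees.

ω = 2π·3390/60 = 355.0 rad/s, so T = P/ω = 99.0×745.7 / 355.0 = 208.0 N·m.
J_AB = π(0.0454)⁴/32 = 4.17×10^-7 m⁴; J_BC = π(0.0647)⁴/32 = 1.72×10^-6 m⁴; J_CD = π(0.0359)⁴/32 = 1.63×10^-7 m⁴; J_DE = π(0.0557)⁴/32 = 9.45×10^-7 m⁴.
θ = (T/G)·Σ L_i/J_i = (208.0/80.7×10⁹)·(0.673/4.17×10^-7 + 0.844/1.72×10^-6 + 0.561/1.63×10^-7 + 0.584/9.45×10^-7) = 0.01588 rad.

0.910°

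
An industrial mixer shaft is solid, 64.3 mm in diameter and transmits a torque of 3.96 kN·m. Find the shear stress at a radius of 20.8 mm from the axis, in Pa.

4.91e7 Pa

J = πd⁴/32 = π(0.0643)⁴/32 = 1.678×10^-6 m⁴.
Shear stress varies linearly with radius: τ = T·r/J = 3960 × 0.0208 / 1.678×10^-6 = 4.908×10^7 Pa.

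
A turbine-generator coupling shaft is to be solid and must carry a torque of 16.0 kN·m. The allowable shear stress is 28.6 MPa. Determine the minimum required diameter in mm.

142 mm

For a solid shaft τ_max = 16T/(πd³), so d = (16T/(π τ_allow))^(1/3) = (16·16000/(π·2.86×10^7))^(1/3) = 0.1418 m.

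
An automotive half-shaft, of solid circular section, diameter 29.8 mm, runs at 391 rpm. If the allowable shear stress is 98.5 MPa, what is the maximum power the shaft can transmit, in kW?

J = πd⁴/32 = π(0.0298)⁴/32 = 7.742×10^-8 m⁴.
T_max = τ_allow·J/r = 9.85×10^7 × 7.742×10^-8 / 0.0149 = 511.8 N·m.
ω = 2π·391/60 = 40.95 rad/s, so P_max = T_max·ω = 2.096×10^4 W.

21.0 kW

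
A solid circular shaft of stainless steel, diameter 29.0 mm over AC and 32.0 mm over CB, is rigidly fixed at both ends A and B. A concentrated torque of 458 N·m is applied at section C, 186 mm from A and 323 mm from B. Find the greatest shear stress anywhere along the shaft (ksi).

Compatibility: T_A·a/J_AC = T_B·b/J_CB with T_A + T_B = T₀.
J_AC = 6.94×10^-8 m⁴, J_CB = 1.03×10^-7 m⁴, so T_A = T₀·(J_AC/a)/((J_AC/a)+(J_CB/b)) = 247.1 N·m, T_B = 210.9 N·m.
τ in each portion: τ_AC = 5.16×10^7 Pa, τ_CB = 3.28×10^7 Pa; maximum is in AC.
τ_max = T_AC·r/J = 247.1·0.0145/6.94×10^-8 = 5.159×10^7 Pa.

7.48 ksi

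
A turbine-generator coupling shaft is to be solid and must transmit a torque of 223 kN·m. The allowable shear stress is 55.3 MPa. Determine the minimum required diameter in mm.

274 mm

For a solid shaft τ_max = 16T/(πd³), so d = (16T/(π τ_allow))^(1/3) = (16·223000/(π·5.53×10^7))^(1/3) = 0.2739 m.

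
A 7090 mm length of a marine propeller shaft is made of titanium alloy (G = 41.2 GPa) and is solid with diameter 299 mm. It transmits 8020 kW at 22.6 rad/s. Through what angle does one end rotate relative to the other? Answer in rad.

0.0778 rad

ω = 22.6 rad/s, so T = P/ω = 8020×10³ / 22.60 = 354900 N·m.
J = πd⁴/32 = π(0.299)⁴/32 = 7.847×10^-4 m⁴.
θ = T·L/(G·J) = 354900 × 7.09 / (41.2×10⁹ × 7.847×10^-4) = 0.07783 rad.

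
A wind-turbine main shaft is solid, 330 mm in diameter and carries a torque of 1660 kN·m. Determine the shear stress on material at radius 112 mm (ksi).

23.2 ksi

J = πd⁴/32 = π(0.330)⁴/32 = 1.164×10^-3 m⁴.
Shear stress varies linearly with radius: τ = T·r/J = 1.660e6 × 0.112 / 1.164×10^-3 = 1.597×10^8 Pa.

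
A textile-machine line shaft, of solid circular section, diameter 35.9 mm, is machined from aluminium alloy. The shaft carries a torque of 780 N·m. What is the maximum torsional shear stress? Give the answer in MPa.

85.9 MPa

J = πd⁴/32 = π(0.0359)⁴/32 = 1.631×10^-7 m⁴.
τ_max = T·r/J = 780.0 × 0.0180 / 1.631×10^-7 = 8.586×10^7 Pa.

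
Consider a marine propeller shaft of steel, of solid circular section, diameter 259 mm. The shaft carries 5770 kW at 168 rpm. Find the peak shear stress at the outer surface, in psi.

13900 psi

ω = 2π·168/60 = 17.59 rad/s, so T = P/ω = 5770×10³ / 17.59 = 328000 N·m.
J = πd⁴/32 = π(0.259)⁴/32 = 4.418×10^-4 m⁴.
τ_max = T·r/J = 328000 × 0.130 / 4.418×10^-4 = 9.614×10^7 Pa.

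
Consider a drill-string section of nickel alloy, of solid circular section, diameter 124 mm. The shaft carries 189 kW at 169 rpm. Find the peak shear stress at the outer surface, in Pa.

2.85e7 Pa

ω = 2π·169/60 = 17.70 rad/s, so T = P/ω = 189×10³ / 17.70 = 10680 N·m.
J = πd⁴/32 = π(0.124)⁴/32 = 2.321×10^-5 m⁴.
τ_max = T·r/J = 10680 × 0.0620 / 2.321×10^-5 = 2.853×10^7 Pa.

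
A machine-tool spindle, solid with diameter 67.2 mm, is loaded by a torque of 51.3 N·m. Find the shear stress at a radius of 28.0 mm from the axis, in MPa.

J = πd⁴/32 = π(0.0672)⁴/32 = 2.002×10^-6 m⁴.
Shear stress varies linearly with radius: τ = T·r/J = 51.30 × 0.0280 / 2.002×10^-6 = 7.175×10^5 Pa.

0.717 MPa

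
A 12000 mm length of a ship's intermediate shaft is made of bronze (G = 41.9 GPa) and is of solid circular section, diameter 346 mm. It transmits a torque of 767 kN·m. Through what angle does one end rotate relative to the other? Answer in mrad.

J = πd⁴/32 = π(0.346)⁴/32 = 1.407×10^-3 m⁴.
θ = T·L/(G·J) = 767000 × 12.0 / (41.9×10⁹ × 1.407×10^-3) = 0.1561 rad.

156 mrad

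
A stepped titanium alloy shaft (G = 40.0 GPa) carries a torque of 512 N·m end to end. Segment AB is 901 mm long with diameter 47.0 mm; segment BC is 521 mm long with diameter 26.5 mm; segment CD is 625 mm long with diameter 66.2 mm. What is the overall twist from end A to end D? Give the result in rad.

0.166 rad

J_AB = π(0.0470)⁴/32 = 4.79×10^-7 m⁴; J_BC = π(0.0265)⁴/32 = 4.84×10^-8 m⁴; J_CD = π(0.0662)⁴/32 = 1.89×10^-6 m⁴.
θ = (T/G)·Σ L_i/J_i = (512.0/40.0×10⁹)·(0.901/4.79×10^-7 + 0.521/4.84×10^-8 + 0.625/1.89×10^-6) = 0.1661 rad.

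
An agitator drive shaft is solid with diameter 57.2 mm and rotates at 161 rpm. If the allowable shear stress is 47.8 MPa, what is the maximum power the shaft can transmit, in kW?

J = πd⁴/32 = π(0.0572)⁴/32 = 1.051×10^-6 m⁴.
T_max = τ_allow·J/r = 4.78×10^7 × 1.051×10^-6 / 0.0286 = 1756 N·m.
ω = 2π·161/60 = 16.86 rad/s, so P_max = T_max·ω = 2.961×10^4 W.

29.6 kW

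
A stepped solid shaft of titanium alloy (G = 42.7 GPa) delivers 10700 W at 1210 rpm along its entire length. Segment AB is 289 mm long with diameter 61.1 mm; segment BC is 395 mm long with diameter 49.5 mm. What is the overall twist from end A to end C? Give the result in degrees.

ω = 2π·1210/60 = 126.7 rad/s, so T = P/ω = 10700 / 126.7 = 84.44 N·m.
J_AB = π(0.0611)⁴/32 = 1.37×10^-6 m⁴; J_BC = π(0.0495)⁴/32 = 5.89×10^-7 m⁴.
θ = (T/G)·Σ L_i/J_i = (84.44/42.7×10⁹)·(0.289/1.37×10^-6 + 0.395/5.89×10^-7) = 1.743×10^-3 rad.

0.0999°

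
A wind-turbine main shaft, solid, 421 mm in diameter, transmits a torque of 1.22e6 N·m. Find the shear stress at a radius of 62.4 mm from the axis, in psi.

J = πd⁴/32 = π(0.421)⁴/32 = 3.084×10^-3 m⁴.
Shear stress varies linearly with radius: τ = T·r/J = 1.220e6 × 0.0624 / 3.084×10^-3 = 2.468×10^7 Pa.

3580 psi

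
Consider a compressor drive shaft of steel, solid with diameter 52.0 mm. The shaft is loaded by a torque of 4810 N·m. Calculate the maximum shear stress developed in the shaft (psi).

25300 psi

J = πd⁴/32 = π(0.0520)⁴/32 = 7.178×10^-7 m⁴.
τ_max = T·r/J = 4810 × 0.0260 / 7.178×10^-7 = 1.742×10^8 Pa.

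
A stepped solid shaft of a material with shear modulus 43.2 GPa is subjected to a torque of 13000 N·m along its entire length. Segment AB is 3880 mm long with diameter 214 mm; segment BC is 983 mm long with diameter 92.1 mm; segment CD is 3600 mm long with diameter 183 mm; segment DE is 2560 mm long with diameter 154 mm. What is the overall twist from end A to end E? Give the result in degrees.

4.09°

J_AB = π(0.214)⁴/32 = 2.06×10^-4 m⁴; J_BC = π(0.0921)⁴/32 = 7.06×10^-6 m⁴; J_CD = π(0.183)⁴/32 = 1.10×10^-4 m⁴; J_DE = π(0.154)⁴/32 = 5.52×10^-5 m⁴.
θ = (T/G)·Σ L_i/J_i = (13000/43.2×10⁹)·(3.88/2.06×10^-4 + 0.983/7.06×10^-6 + 3.60/1.10×10^-4 + 2.56/5.52×10^-5) = 0.07134 rad.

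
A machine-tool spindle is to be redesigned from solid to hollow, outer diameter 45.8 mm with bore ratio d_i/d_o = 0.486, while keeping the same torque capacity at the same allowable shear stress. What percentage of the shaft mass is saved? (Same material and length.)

20.6 %

Equal τ_max and T ⇒ the solid shaft needs d_s³ = d_o³(1−k⁴), so d_s = 45.8·(1−0.486⁴)^(1/3) = 44.93 mm.
Area ratio A_h/A_s = d_o²(1−k²)/d_s² = (1−k²)/(1−k⁴)^(2/3) = 0.7936.
Mass saving = 1 − 0.7936 = 20.6 %.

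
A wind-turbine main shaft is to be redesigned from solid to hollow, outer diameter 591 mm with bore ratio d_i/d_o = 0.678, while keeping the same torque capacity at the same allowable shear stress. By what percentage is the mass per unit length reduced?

36.7 %

Equal τ_max and T ⇒ the solid shaft needs d_s³ = d_o³(1−k⁴), so d_s = 591·(1−0.678⁴)^(1/3) = 546.0 mm.
Area ratio A_h/A_s = d_o²(1−k²)/d_s² = (1−k²)/(1−k⁴)^(2/3) = 0.6330.
Mass saving = 1 − 0.6330 = 36.7 %.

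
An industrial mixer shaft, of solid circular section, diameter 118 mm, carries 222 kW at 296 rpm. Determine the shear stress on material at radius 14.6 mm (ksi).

0.797 ksi

ω = 2π·296/60 = 31.00 rad/s, so T = P/ω = 222×10³ / 31.00 = 7162 N·m.
J = πd⁴/32 = π(0.118)⁴/32 = 1.903×10^-5 m⁴.
Shear stress varies linearly with radius: τ = T·r/J = 7162 × 0.0146 / 1.903×10^-5 = 5.494×10^6 Pa.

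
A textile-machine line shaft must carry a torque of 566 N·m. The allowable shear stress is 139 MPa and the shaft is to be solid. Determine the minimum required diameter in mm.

For a solid shaft τ_max = 16T/(πd³), so d = (16T/(π τ_allow))^(1/3) = (16·566.0/(π·1.39×10^8))^(1/3) = 0.02747 m.

27.5 mm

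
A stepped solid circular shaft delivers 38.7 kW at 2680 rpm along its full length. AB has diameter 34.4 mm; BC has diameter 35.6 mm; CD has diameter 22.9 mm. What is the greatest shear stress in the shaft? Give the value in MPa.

58.5 MPa

ω = 2π·2680/60 = 280.6 rad/s, so T = P/ω = 38.7×10³ / 280.6 = 137.9 N·m.
Under the same torque, τ_max = 16T/(πd³) is largest where d is smallest — segment CD (d = 22.9 mm).
τ_max = 16·137.9/(π·(0.0229)³) = 5.848×10^7 Pa.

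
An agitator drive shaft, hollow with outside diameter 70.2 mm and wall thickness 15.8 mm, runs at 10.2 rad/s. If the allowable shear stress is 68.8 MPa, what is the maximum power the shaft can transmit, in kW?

J = π(d_o⁴ − d_i⁴)/32 = π(0.0702⁴ − 0.0386⁴)/32 = 2.166×10^-6 m⁴.
T_max = τ_allow·J/r = 6.88×10^7 × 2.166×10^-6 / 0.0351 = 4246 N·m.
ω = 10.2 rad/s, so P_max = T_max·ω = 4.331×10^4 W.

43.3 kW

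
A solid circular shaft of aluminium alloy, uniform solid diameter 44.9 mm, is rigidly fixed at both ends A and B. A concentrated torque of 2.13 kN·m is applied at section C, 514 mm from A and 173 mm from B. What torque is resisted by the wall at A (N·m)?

536 N·m

With uniform GJ and both ends fixed, compatibility θ_AC = θ_CB gives T_A·a = T_B·b, together with T_A + T_B = T₀.
T_A = T₀·b/(a+b) = 2130·173/687.0 = 536.4 N·m; T_B = 1594 N·m.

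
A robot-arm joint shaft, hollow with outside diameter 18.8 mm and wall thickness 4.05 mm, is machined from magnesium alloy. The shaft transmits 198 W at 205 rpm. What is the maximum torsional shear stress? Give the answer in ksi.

1.15 ksi

ω = 2π·205/60 = 21.47 rad/s, so T = P/ω = 198 / 21.47 = 9.223 N·m.
J = π(d_o⁴ − d_i⁴)/32 = π(0.0188⁴ − 0.0107⁴)/32 = 1.098×10^-8 m⁴.
τ_max = T·r/J = 9.223 × 0.00940 / 1.098×10^-8 = 7.898×10^6 Pa.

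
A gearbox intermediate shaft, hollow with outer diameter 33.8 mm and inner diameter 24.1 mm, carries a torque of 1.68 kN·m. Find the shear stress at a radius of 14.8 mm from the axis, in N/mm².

262 N/mm²

J = π(d_o⁴ − d_i⁴)/32 = π(0.0338⁴ − 0.0241⁴)/32 = 9.502×10^-8 m⁴.
Shear stress varies linearly with radius: τ = T·r/J = 1680 × 0.0148 / 9.502×10^-8 = 2.617×10^8 Pa.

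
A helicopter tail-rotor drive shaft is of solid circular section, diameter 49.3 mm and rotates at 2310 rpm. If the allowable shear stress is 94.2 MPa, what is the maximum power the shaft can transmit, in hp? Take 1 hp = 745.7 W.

J = πd⁴/32 = π(0.0493)⁴/32 = 5.799×10^-7 m⁴.
T_max = τ_allow·J/r = 9.42×10^7 × 5.799×10^-7 / 0.0246 = 2216 N·m.
ω = 2π·2310/60 = 241.9 rad/s, so P_max = T_max·ω = 5.361×10^5 W.

719 hp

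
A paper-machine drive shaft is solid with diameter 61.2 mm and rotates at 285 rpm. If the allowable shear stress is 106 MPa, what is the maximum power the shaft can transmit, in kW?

J = πd⁴/32 = π(0.0612)⁴/32 = 1.377×10^-6 m⁴.
T_max = τ_allow·J/r = 1.06×10^8 × 1.377×10^-6 / 0.0306 = 4771 N·m.
ω = 2π·285/60 = 29.85 rad/s, so P_max = T_max·ω = 1.424×10^5 W.

142 kW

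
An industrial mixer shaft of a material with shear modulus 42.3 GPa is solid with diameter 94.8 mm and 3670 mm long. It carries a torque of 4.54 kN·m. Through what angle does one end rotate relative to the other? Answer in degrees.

2.85°

J = πd⁴/32 = π(0.0948)⁴/32 = 7.929×10^-6 m⁴.
θ = T·L/(G·J) = 4540 × 3.67 / (42.3×10⁹ × 7.929×10^-6) = 0.04968 rad.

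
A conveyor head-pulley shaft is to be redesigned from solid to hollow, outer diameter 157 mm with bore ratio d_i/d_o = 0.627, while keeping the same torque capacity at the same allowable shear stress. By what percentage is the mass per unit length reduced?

Equal τ_max and T ⇒ the solid shaft needs d_s³ = d_o³(1−k⁴), so d_s = 157·(1−0.627⁴)^(1/3) = 148.5 mm.
Area ratio A_h/A_s = d_o²(1−k²)/d_s² = (1−k²)/(1−k⁴)^(2/3) = 0.6787.
Mass saving = 1 − 0.6787 = 32.1 %.

32.1 %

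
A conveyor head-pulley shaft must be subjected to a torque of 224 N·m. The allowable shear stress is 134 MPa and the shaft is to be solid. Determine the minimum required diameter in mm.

For a solid shaft τ_max = 16T/(πd³), so d = (16T/(π τ_allow))^(1/3) = (16·224.0/(π·1.34×10^8))^(1/3) = 0.02042 m.

20.4 mm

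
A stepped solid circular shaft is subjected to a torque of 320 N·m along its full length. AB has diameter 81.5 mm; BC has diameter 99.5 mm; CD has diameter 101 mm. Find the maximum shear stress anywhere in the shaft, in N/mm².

Under the same torque, τ_max = 16T/(πd³) is largest where d is smallest — segment AB (d = 81.5 mm).
τ_max = 16·320.0/(π·(0.0815)³) = 3.011×10^6 Pa.

3.01 N/mm²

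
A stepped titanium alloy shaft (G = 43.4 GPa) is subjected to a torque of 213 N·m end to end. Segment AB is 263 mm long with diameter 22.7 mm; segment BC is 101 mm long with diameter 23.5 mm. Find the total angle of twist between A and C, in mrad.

J_AB = π(0.0227)⁴/32 = 2.61×10^-8 m⁴; J_BC = π(0.0235)⁴/32 = 2.99×10^-8 m⁴.
θ = (T/G)·Σ L_i/J_i = (213.0/43.4×10⁹)·(0.263/2.61×10^-8 + 0.101/2.99×10^-8) = 0.06607 rad.

66.1 mrad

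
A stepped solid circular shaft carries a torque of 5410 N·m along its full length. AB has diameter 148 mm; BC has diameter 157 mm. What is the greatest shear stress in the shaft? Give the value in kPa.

Under the same torque, τ_max = 16T/(πd³) is largest where d is smallest — segment AB (d = 148 mm).
τ_max = 16·5410/(π·(0.148)³) = 8.499×10^6 Pa.

8500 kPa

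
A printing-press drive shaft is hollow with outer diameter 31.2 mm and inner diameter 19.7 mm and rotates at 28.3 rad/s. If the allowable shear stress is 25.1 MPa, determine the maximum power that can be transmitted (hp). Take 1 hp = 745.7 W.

4.78 hp

J = π(d_o⁴ − d_i⁴)/32 = π(0.0312⁴ − 0.0197⁴)/32 = 7.824×10^-8 m⁴.
T_max = τ_allow·J/r = 2.51×10^7 × 7.824×10^-8 / 0.0156 = 125.9 N·m.
ω = 28.3 rad/s, so P_max = T_max·ω = 3563 W.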